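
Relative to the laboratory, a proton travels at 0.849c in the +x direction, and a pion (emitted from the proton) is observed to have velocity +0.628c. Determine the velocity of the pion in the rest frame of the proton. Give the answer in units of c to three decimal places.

Invert the composition law: u' = (u − v)/(1 − uv/c²).
u' = (0.628 − 0.849) / (1 − (0.628)(0.849)) = -0.2210/0.4668 = -0.4734.

-0.473c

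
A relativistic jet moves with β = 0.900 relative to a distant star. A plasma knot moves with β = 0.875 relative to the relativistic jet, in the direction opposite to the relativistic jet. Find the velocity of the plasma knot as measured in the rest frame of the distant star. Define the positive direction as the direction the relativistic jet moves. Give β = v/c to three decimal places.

With v = 0.900 and u' = -0.875 (in units of c),
u = (u' + v)/(1 + u'v/c²):
u = (-0.875 + 0.900) / (1 + (-0.875)·0.900) = 0.0250/0.2125 = 0.1176

β = +0.118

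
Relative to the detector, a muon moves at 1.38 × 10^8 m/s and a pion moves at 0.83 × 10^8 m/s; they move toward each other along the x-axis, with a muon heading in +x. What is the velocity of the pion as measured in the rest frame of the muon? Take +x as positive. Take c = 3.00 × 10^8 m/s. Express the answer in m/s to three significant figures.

-1.96 × 10^8 m/s

β_A = 0.460, β_B = -0.277 (dividing each by c = 3.00 × 10^8 m/s).
Transform to A's frame with the inverse velocity-addition law: u' = (u − v)/(1 − uv/c²), taking u = β_B and v = β_A.
u' = (-0.277 − 0.460) / (1 − (0.460)(-0.277)) = -0.7367/1.1273 = -0.6535.
u' = -0.6535 × 3.00 × 10^8 m/s.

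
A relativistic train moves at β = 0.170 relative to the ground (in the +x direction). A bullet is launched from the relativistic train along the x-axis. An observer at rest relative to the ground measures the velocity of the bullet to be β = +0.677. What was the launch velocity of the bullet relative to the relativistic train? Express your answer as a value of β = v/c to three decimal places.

Invert the composition law: u' = (u − v)/(1 − uv/c²).
u' = (0.677 − 0.170) / (1 − (0.677)(0.170)) = 0.5070/0.8849 = 0.5729.

β = +0.573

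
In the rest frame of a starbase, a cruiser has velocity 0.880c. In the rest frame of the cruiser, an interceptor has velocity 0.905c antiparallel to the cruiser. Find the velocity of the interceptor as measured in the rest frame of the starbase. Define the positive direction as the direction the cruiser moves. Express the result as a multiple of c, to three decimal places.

With v = 0.880 and u' = -0.905 (in units of c),
u = (u' + v)/(1 + u'v/c²):
u = (-0.905 + 0.880) / (1 + (-0.905)·0.880) = -0.0250/0.2036 = -0.1228
(Galilean addition would give -0.025c.)

-0.123c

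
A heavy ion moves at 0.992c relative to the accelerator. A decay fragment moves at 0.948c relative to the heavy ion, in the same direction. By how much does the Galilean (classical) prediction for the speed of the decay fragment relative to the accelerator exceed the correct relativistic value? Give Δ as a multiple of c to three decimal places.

Δ = 0.940c

Galilean: u_cl = 0.948 + 0.992 = 1.9400.
Relativistic: u_rel = (0.948 + 0.992) / (1 + 0.948·0.992) = 1.9400/1.9404 = 0.9998.
Δ = 1.9400 − 0.9998 = 0.9402.
(The classical prediction exceeds c; the relativistic result does not.)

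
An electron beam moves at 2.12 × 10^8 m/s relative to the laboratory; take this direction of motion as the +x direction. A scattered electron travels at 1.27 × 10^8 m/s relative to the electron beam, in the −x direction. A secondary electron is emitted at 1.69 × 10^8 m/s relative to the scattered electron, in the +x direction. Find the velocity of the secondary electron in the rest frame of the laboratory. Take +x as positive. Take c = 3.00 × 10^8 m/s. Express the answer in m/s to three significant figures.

+2.36 × 10^8 m/s

Apply u = (u' + v)/(1 + u'v/c²) successively, working outward toward the laboratory.
(Dividing each given speed by c = 3.00 × 10^8 m/s to work in units of c.)
Start: velocity of the electron beam relative to the laboratory = 0.7067c.
Compose with the scattered electron (u' = -0.423 in the electron beam frame): u_1 = (-0.423 + 0.707) / (1 + (-0.423)·0.707) = 0.2833/0.7008 = 0.4043.
Compose with the secondary electron (u' = 0.563 in the scattered electron frame): u_2 = (0.563 + 0.404) / (1 + 0.563·0.404) = 0.9676/1.2277 = 0.7881.
So u = 0.7881 × 3.00 × 10^8 m/s.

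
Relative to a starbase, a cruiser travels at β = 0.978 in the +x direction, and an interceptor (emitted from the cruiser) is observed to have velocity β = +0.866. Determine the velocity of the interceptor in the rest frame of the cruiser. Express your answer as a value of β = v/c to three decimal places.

β = -0.732

Invert the composition law: u' = (u − v)/(1 − uv/c²).
u' = (0.866 − 0.978) / (1 − (0.866)(0.978)) = -0.1120/0.1531 = -0.7318.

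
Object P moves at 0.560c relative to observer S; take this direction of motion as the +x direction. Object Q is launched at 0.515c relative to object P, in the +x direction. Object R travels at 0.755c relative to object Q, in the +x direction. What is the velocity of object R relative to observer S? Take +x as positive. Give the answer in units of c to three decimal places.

Apply u = (u' + v)/(1 + u'v/c²) successively, working outward toward observer S.
Start: velocity of object P relative to observer S = 0.5600c.
Compose with object Q (u' = 0.515 in object P frame): u_1 = (0.515 + 0.560) / (1 + 0.515·0.560) = 1.0750/1.2884 = 0.8344.
Compose with object R (u' = 0.755 in object Q frame): u_2 = (0.755 + 0.834) / (1 + 0.755·0.834) = 1.5894/1.6299 = 0.9751.

0.975c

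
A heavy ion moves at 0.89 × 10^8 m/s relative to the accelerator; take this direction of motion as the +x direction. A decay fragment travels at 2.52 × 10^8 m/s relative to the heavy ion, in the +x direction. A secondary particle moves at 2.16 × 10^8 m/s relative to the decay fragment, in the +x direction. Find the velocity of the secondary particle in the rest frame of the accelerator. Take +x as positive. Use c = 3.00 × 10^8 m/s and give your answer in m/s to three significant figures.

2.95 × 10^8 m/s

Apply u = (u' + v)/(1 + u'v/c²) successively, working outward toward the accelerator.
(Dividing each given speed by c = 3.00 × 10^8 m/s to work in units of c.)
Start: velocity of the heavy ion relative to the accelerator = 0.2967c.
Compose with the decay fragment (u' = 0.840 in the heavy ion frame): u_1 = (0.840 + 0.297) / (1 + 0.840·0.297) = 1.1367/1.2492 = 0.9099.
Compose with the secondary particle (u' = 0.720 in the decay fragment frame): u_2 = (0.720 + 0.910) / (1 + 0.720·0.910) = 1.6299/1.6551 = 0.9848.
So u = 0.9848 × 3.00 × 10^8 m/s.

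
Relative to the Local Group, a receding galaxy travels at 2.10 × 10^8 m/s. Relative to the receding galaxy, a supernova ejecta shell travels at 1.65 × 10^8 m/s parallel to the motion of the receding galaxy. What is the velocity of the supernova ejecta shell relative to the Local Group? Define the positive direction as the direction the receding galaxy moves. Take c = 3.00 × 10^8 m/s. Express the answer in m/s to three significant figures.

In units of c (dividing by 3.00 × 10^8 m/s): v = 0.700, u' = 0.550.
u = (u' + v)/(1 + u'v/c²):
u = (0.550 + 0.700) / (1 + 0.550·0.700) = 1.2500/1.3850 = 0.9025
(Galilean addition would give +1.250c, exceeding c.)
Converting back: u = 0.9025 × 3.00 × 10^8 m/s.

2.71 × 10^8 m/s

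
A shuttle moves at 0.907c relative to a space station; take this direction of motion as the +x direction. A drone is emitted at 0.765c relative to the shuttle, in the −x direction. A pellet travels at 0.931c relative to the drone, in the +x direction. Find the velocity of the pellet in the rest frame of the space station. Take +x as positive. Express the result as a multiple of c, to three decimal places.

+0.974c

Apply u = (u' + v)/(1 + u'v/c²) successively, working outward toward the space station.
Start: velocity of the shuttle relative to the space station = 0.9070c.
Compose with the drone (u' = -0.765 in the shuttle frame): u_1 = (-0.765 + 0.907) / (1 + (-0.765)·0.907) = 0.1420/0.3061 = 0.4638.
Compose with the pellet (u' = 0.931 in the drone frame): u_2 = (0.931 + 0.464) / (1 + 0.931·0.464) = 1.3948/1.4318 = 0.9742.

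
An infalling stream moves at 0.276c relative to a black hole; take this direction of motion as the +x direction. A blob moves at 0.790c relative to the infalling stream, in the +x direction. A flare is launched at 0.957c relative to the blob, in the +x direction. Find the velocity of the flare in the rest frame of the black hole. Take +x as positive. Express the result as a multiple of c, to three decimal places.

0.997c

Apply u = (u' + v)/(1 + u'v/c²) successively, working outward toward the black hole.
Start: velocity of the infalling stream relative to the black hole = 0.2760c.
Compose with the blob (u' = 0.790 in the infalling stream frame): u_1 = (0.790 + 0.276) / (1 + 0.790·0.276) = 1.0660/1.2180 = 0.8752.
Compose with the flare (u' = 0.957 in the blob frame): u_2 = (0.957 + 0.875) / (1 + 0.957·0.875) = 1.8322/1.8375 = 0.9971.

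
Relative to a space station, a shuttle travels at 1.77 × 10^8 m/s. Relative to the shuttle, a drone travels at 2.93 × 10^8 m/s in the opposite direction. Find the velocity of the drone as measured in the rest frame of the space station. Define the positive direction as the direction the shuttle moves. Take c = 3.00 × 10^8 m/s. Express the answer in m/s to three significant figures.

-2.74 × 10^8 m/s

In units of c (dividing by 3.00 × 10^8 m/s): v = 0.590, u' = -0.977.
u = (u' + v)/(1 + u'v/c²):
u = (-0.977 + 0.590) / (1 + (-0.977)·0.590) = -0.3867/0.4238 = -0.9125
Converting back: u = -0.9125 × 3.00 × 10^8 m/s.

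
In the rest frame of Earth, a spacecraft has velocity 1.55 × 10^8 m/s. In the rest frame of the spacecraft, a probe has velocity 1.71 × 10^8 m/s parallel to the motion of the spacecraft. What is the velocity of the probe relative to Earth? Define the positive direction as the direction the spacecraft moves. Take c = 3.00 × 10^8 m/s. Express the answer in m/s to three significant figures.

2.52 × 10^8 m/s

In units of c (dividing by 3.00 × 10^8 m/s): v = 0.517, u' = 0.570.
u = (u' + v)/(1 + u'v/c²):
u = (0.570 + 0.517) / (1 + 0.570·0.517) = 1.0867/1.2945 = 0.8394
(Galilean addition would give +1.087c, exceeding c.)
Converting back: u = 0.8394 × 3.00 × 10^8 m/s.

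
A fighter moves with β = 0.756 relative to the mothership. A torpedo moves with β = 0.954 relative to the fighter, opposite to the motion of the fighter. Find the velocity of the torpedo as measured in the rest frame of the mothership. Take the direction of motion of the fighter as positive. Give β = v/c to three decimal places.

With v = 0.756 and u' = -0.954 (in units of c),
u = (u' + v)/(1 + u'v/c²):
u = (-0.954 + 0.756) / (1 + (-0.954)·0.756) = -0.1980/0.2788 = -0.7102
(Galilean addition would give -0.198c.)

β = -0.710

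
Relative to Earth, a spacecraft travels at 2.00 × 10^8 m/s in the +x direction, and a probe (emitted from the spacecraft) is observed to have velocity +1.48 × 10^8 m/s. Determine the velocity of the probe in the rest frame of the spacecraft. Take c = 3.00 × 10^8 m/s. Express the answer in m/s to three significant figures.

-7.75 × 10^7 m/s

v = 0.667c, u = 0.493c.
Invert the composition law: u' = (u − v)/(1 − uv/c²).
u' = (0.493 − 0.667) / (1 − (0.493)(0.667)) = -0.1733/0.6711 = -0.2583.
u' = -0.2583 × 3.00 × 10^8 m/s.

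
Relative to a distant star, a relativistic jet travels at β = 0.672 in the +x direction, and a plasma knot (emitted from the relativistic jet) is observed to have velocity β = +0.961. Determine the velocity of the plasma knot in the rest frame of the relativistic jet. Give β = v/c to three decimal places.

β = +0.816

Invert the composition law: u' = (u − v)/(1 − uv/c²).
u' = (0.961 − 0.672) / (1 − (0.961)(0.672)) = 0.2890/0.3542 = 0.8159.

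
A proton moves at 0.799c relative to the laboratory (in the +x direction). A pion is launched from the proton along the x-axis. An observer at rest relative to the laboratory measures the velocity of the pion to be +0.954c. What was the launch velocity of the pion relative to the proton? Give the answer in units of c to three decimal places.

Invert the composition law: u' = (u − v)/(1 − uv/c²).
u' = (0.954 − 0.799) / (1 − (0.954)(0.799)) = 0.1550/0.2378 = 0.6519.

+0.652c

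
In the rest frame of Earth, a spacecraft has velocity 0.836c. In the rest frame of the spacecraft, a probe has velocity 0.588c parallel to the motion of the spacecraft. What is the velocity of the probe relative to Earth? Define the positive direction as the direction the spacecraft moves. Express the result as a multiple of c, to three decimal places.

0.955c

With v = 0.836 and u' = 0.588 (in units of c),
u = (u' + v)/(1 + u'v/c²):
u = (0.588 + 0.836) / (1 + 0.588·0.836) = 1.4240/1.4916 = 0.9547
(Galilean addition would give +1.424c, exceeding c.)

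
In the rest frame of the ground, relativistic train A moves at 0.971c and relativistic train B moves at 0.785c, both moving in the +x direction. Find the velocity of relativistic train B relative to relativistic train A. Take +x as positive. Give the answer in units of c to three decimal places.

-0.782c

β_A = 0.971, β_B = 0.785.
Transform to A's frame with the inverse velocity-addition law: u' = (u − v)/(1 − uv/c²), taking u = β_B and v = β_A.
u' = (0.785 − 0.971) / (1 − (0.971)(0.785)) = -0.1860/0.2378 = -0.7823.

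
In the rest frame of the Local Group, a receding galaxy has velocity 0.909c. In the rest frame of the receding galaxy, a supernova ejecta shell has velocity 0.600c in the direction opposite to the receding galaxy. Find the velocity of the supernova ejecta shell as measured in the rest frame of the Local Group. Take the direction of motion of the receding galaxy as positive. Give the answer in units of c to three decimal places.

+0.680c

With v = 0.909 and u' = -0.600 (in units of c),
u = (u' + v)/(1 + u'v/c²):
u = (-0.600 + 0.909) / (1 + (-0.600)·0.909) = 0.3090/0.4546 = 0.6797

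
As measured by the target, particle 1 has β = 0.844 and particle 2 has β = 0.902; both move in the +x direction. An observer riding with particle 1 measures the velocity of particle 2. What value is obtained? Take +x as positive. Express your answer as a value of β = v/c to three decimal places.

β = +0.243

β_A = 0.844, β_B = 0.902.
Transform to A's frame with the inverse velocity-addition law: u' = (u − v)/(1 − uv/c²), taking u = β_B and v = β_A.
u' = (0.902 − 0.844) / (1 − (0.844)(0.902)) = 0.0580/0.2387 = 0.2430.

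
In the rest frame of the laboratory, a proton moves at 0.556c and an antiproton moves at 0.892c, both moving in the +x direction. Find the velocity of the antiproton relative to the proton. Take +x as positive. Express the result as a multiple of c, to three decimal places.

β_A = 0.556, β_B = 0.892.
Transform to A's frame with the inverse velocity-addition law: u' = (u − v)/(1 − uv/c²), taking u = β_B and v = β_A.
u' = (0.892 − 0.556) / (1 − (0.556)(0.892)) = 0.3360/0.5040 = 0.6666.

+0.667c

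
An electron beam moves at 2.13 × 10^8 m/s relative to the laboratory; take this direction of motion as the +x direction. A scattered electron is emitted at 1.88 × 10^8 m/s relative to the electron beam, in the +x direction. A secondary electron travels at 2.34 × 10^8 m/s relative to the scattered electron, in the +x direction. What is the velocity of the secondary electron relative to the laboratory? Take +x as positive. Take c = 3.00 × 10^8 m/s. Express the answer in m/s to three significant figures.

Apply u = (u' + v)/(1 + u'v/c²) successively, working outward toward the laboratory.
(Dividing each given speed by c = 3.00 × 10^8 m/s to work in units of c.)
Start: velocity of the electron beam relative to the laboratory = 0.7100c.
Compose with the scattered electron (u' = 0.627 in the electron beam frame): u_1 = (0.627 + 0.710) / (1 + 0.627·0.710) = 1.3367/1.4449 = 0.9251.
Compose with the secondary electron (u' = 0.780 in the scattered electron frame): u_2 = (0.780 + 0.925) / (1 + 0.780·0.925) = 1.7051/1.7216 = 0.9904.
So u = 0.9904 × 3.00 × 10^8 m/s.

2.97 × 10^8 m/s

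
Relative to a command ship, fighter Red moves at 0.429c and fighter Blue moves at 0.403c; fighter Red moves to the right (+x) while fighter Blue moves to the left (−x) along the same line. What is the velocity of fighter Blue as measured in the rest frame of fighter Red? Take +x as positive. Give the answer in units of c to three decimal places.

-0.709c

β_A = 0.429, β_B = -0.403.
Transform to A's frame with the inverse velocity-addition law: u' = (u − v)/(1 − uv/c²), taking u = β_B and v = β_A.
u' = (-0.403 − 0.429) / (1 − (0.429)(-0.403)) = -0.8320/1.1729 = -0.7094.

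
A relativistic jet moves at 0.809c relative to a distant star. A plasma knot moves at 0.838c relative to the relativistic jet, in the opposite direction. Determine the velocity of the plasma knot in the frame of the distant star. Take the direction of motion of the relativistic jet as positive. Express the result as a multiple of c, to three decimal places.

-0.090c

With v = 0.809 and u' = -0.838 (in units of c),
u = (u' + v)/(1 + u'v/c²):
u = (-0.838 + 0.809) / (1 + (-0.838)·0.809) = -0.0290/0.3221 = -0.0900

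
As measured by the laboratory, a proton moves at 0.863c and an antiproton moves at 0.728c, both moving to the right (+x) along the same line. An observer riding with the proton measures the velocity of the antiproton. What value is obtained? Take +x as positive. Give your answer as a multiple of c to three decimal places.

-0.363c

β_A = 0.863, β_B = 0.728.
Transform to A's frame with the inverse velocity-addition law: u' = (u − v)/(1 − uv/c²), taking u = β_B and v = β_A.
u' = (0.728 − 0.863) / (1 − (0.863)(0.728)) = -0.1350/0.3717 = -0.3632.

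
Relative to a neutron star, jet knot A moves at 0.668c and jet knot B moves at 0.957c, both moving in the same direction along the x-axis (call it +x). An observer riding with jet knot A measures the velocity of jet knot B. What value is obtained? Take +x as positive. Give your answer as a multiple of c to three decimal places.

β_A = 0.668, β_B = 0.957.
Transform to A's frame with the inverse velocity-addition law: u' = (u − v)/(1 − uv/c²), taking u = β_B and v = β_A.
u' = (0.957 − 0.668) / (1 − (0.668)(0.957)) = 0.2890/0.3607 = 0.8012.

+0.801c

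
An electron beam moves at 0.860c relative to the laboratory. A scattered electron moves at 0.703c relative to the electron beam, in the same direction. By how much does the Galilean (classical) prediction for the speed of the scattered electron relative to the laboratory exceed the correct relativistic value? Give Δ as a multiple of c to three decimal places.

Δ = 0.589c

Galilean: u_cl = 0.703 + 0.860 = 1.5630.
Relativistic: u_rel = (0.703 + 0.860) / (1 + 0.703·0.860) = 1.5630/1.6046 = 0.9741.
Δ = 1.5630 − 0.9741 = 0.5889.
(The classical prediction exceeds c; the relativistic result does not.)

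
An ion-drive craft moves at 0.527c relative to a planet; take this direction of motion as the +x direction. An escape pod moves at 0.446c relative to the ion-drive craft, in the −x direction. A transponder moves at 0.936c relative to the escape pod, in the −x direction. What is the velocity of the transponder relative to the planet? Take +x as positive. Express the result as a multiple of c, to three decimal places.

Apply u = (u' + v)/(1 + u'v/c²) successively, working outward toward the planet.
Start: velocity of the ion-drive craft relative to the planet = 0.5270c.
Compose with the escape pod (u' = -0.446 in the ion-drive craft frame): u_1 = (-0.446 + 0.527) / (1 + (-0.446)·0.527) = 0.0810/0.7650 = 0.1059.
Compose with the transponder (u' = -0.936 in the escape pod frame): u_2 = (-0.936 + 0.106) / (1 + (-0.936)·0.106) = -0.8301/0.9009 = -0.9214.

-0.921c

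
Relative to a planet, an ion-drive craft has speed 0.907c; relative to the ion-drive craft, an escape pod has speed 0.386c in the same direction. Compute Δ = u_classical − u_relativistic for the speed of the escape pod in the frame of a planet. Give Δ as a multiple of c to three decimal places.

Galilean: u_cl = 0.386 + 0.907 = 1.2930.
Relativistic: u_rel = (0.386 + 0.907) / (1 + 0.386·0.907) = 1.2930/1.3501 = 0.9577.
Δ = 1.2930 − 0.9577 = 0.3353.
(The classical prediction exceeds c; the relativistic result does not.)

Δ = 0.335c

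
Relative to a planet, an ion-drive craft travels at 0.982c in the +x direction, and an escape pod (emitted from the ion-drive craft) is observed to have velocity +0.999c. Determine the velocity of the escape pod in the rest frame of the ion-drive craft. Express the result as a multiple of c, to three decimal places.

Invert the composition law: u' = (u − v)/(1 − uv/c²).
u' = (0.999 − 0.982) / (1 − (0.999)(0.982)) = 0.0170/0.0190 = 0.8956.

+0.896c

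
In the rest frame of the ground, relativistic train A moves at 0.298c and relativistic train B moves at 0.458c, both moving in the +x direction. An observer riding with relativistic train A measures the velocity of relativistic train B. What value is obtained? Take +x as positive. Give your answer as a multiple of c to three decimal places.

β_A = 0.298, β_B = 0.458.
Transform to A's frame with the inverse velocity-addition law: u' = (u − v)/(1 − uv/c²), taking u = β_B and v = β_A.
u' = (0.458 − 0.298) / (1 − (0.298)(0.458)) = 0.1600/0.8635 = 0.1853.

+0.185c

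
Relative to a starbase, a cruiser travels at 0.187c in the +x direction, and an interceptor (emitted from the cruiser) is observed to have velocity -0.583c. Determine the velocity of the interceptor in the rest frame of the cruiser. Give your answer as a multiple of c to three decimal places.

-0.694c

Invert the composition law: u' = (u − v)/(1 − uv/c²).
u' = (-0.583 − 0.187) / (1 − (-0.583)(0.187)) = -0.7700/1.1090 = -0.6943.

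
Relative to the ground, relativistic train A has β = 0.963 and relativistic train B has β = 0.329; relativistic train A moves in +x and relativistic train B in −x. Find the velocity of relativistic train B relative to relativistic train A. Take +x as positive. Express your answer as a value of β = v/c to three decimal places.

β_A = 0.963, β_B = -0.329.
Transform to A's frame with the inverse velocity-addition law: u' = (u − v)/(1 − uv/c²), taking u = β_B and v = β_A.
u' = (-0.329 − 0.963) / (1 − (0.963)(-0.329)) = -1.2920/1.3168 = -0.9811.

β = -0.981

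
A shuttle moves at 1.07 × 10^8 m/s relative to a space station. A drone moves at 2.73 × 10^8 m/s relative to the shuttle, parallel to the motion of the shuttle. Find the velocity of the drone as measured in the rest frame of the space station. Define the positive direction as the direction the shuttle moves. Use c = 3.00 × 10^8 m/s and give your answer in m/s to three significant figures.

In units of c (dividing by 3.00 × 10^8 m/s): v = 0.357, u' = 0.910.
u = (u' + v)/(1 + u'v/c²):
u = (0.910 + 0.357) / (1 + 0.910·0.357) = 1.2667/1.3246 = 0.9563
Converting back: u = 0.9563 × 3.00 × 10^8 m/s.

2.87 × 10^8 m/s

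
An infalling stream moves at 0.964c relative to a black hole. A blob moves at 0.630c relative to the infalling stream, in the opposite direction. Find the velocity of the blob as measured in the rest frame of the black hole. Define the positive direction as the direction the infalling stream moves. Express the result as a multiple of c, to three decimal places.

With v = 0.964 and u' = -0.630 (in units of c),
u = (u' + v)/(1 + u'v/c²):
u = (-0.630 + 0.964) / (1 + (-0.630)·0.964) = 0.3340/0.3927 = 0.8506
(Galilean addition would give +0.334c.)

+0.851c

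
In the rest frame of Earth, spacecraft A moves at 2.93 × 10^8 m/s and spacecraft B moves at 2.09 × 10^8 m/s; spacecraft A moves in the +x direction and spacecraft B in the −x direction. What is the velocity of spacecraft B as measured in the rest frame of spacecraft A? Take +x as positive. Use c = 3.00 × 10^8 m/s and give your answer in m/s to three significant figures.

β_A = 0.977, β_B = -0.697 (dividing each by c = 3.00 × 10^8 m/s).
Transform to A's frame with the inverse velocity-addition law: u' = (u − v)/(1 − uv/c²), taking u = β_B and v = β_A.
u' = (-0.697 − 0.977) / (1 − (0.977)(-0.697)) = -1.6733/1.6804 = -0.9958.
u' = -0.9958 × 3.00 × 10^8 m/s.

-2.99 × 10^8 m/s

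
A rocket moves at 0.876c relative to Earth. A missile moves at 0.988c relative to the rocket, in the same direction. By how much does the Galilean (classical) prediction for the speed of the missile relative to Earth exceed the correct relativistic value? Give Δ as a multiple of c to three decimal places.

Galilean: u_cl = 0.988 + 0.876 = 1.8640.
Relativistic: u_rel = (0.988 + 0.876) / (1 + 0.988·0.876) = 1.8640/1.8655 = 0.9992.
Δ = 1.8640 − 0.9992 = 0.8648.
(The classical prediction exceeds c; the relativistic result does not.)

Δ = 0.865c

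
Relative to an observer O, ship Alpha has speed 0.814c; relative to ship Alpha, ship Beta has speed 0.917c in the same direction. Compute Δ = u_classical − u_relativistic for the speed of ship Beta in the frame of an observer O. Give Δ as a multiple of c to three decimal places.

Δ = 0.740c

Galilean: u_cl = 0.917 + 0.814 = 1.7310.
Relativistic: u_rel = (0.917 + 0.814) / (1 + 0.917·0.814) = 1.7310/1.7464 = 0.9912.
Δ = 1.7310 − 0.9912 = 0.7398.
(The classical prediction exceeds c; the relativistic result does not.)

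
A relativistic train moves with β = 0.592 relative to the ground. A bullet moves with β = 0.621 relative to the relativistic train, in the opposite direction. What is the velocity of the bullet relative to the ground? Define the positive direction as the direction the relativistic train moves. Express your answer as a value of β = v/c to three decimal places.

With v = 0.592 and u' = -0.621 (in units of c),
u = (u' + v)/(1 + u'v/c²):
u = (-0.621 + 0.592) / (1 + (-0.621)·0.592) = -0.0290/0.6324 = -0.0459
(Galilean addition would give -0.029c.)

β = -0.046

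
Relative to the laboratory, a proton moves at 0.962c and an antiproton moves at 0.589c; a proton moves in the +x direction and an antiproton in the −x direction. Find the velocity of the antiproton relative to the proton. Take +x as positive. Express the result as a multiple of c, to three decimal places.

β_A = 0.962, β_B = -0.589.
Transform to A's frame with the inverse velocity-addition law: u' = (u − v)/(1 − uv/c²), taking u = β_B and v = β_A.
u' = (-0.589 − 0.962) / (1 − (0.962)(-0.589)) = -1.5510/1.5666 = -0.9900.

-0.990c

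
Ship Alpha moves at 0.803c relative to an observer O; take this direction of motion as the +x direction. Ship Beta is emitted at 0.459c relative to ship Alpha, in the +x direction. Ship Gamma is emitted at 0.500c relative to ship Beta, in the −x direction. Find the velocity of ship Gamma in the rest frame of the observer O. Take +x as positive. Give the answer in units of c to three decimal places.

Apply u = (u' + v)/(1 + u'v/c²) successively, working outward toward the observer O.
Start: velocity of ship Alpha relative to the observer O = 0.8030c.
Compose with ship Beta (u' = 0.459 in ship Alpha frame): u_1 = (0.459 + 0.803) / (1 + 0.459·0.803) = 1.2620/1.3686 = 0.9221.
Compose with ship Gamma (u' = -0.500 in ship Beta frame): u_2 = (-0.500 + 0.922) / (1 + (-0.500)·0.922) = 0.4221/0.5389 = 0.7833.

+0.783c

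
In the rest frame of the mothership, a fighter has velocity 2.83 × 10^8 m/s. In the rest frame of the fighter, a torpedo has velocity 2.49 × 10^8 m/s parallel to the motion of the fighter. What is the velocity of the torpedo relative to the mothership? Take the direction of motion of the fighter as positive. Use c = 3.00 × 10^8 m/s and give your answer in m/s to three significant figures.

2.98 × 10^8 m/s

In units of c (dividing by 3.00 × 10^8 m/s): v = 0.943, u' = 0.830.
u = (u' + v)/(1 + u'v/c²):
u = (0.830 + 0.943) / (1 + 0.830·0.943) = 1.7733/1.7830 = 0.9946
Converting back: u = 0.9946 × 3.00 × 10^8 m/s.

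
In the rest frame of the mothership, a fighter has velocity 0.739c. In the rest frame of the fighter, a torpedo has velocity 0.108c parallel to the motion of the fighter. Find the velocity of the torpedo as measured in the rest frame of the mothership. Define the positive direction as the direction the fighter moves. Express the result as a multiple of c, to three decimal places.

With v = 0.739 and u' = 0.108 (in units of c),
u = (u' + v)/(1 + u'v/c²):
u = (0.108 + 0.739) / (1 + 0.108·0.739) = 0.8470/1.0798 = 0.7844
(Galilean addition would give +0.847c.)

0.784c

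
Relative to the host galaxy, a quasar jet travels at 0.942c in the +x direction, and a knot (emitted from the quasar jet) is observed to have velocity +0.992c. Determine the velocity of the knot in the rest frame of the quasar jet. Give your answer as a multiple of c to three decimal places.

Invert the composition law: u' = (u − v)/(1 − uv/c²).
u' = (0.992 − 0.942) / (1 − (0.992)(0.942)) = 0.0500/0.0655 = 0.7629.

+0.763c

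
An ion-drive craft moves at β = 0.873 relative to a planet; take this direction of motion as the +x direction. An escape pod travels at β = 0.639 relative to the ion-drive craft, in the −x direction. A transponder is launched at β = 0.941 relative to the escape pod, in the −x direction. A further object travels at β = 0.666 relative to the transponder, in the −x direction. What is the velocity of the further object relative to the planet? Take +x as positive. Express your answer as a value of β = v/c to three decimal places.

Apply u = (u' + v)/(1 + u'v/c²) successively, working outward toward the planet.
Start: velocity of the ion-drive craft relative to the planet = 0.8730c.
Compose with the escape pod (u' = -0.639 in the ion-drive craft frame): u_1 = (-0.639 + 0.873) / (1 + (-0.639)·0.873) = 0.2340/0.4422 = 0.5292.
Compose with the transponder (u' = -0.941 in the escape pod frame): u_2 = (-0.941 + 0.529) / (1 + (-0.941)·0.529) = -0.4118/0.5020 = -0.8203.
Compose with the further object (u' = -0.666 in the transponder frame): u_3 = (-0.666 + (-0.820)) / (1 + (-0.666)·(-0.820)) = -1.4863/1.5463 = -0.9612.

β = -0.961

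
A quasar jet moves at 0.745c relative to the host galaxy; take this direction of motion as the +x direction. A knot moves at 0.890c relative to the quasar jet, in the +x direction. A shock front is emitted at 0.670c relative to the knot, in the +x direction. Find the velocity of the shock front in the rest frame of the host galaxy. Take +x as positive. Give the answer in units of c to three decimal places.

0.997c

Apply u = (u' + v)/(1 + u'v/c²) successively, working outward toward the host galaxy.
Start: velocity of the quasar jet relative to the host galaxy = 0.7450c.
Compose with the knot (u' = 0.890 in the quasar jet frame): u_1 = (0.890 + 0.745) / (1 + 0.890·0.745) = 1.6350/1.6630 = 0.9831.
Compose with the shock front (u' = 0.670 in the knot frame): u_2 = (0.670 + 0.983) / (1 + 0.670·0.983) = 1.6531/1.6587 = 0.9966.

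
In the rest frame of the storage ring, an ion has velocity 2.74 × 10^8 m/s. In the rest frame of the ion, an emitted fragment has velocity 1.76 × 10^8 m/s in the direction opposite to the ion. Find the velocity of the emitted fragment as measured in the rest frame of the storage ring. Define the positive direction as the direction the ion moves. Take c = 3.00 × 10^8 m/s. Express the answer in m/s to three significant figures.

In units of c (dividing by 3.00 × 10^8 m/s): v = 0.913, u' = -0.587.
u = (u' + v)/(1 + u'v/c²):
u = (-0.587 + 0.913) / (1 + (-0.587)·0.913) = 0.3267/0.4642 = 0.7038
Converting back: u = 0.7038 × 3.00 × 10^8 m/s.

+2.11 × 10^8 m/s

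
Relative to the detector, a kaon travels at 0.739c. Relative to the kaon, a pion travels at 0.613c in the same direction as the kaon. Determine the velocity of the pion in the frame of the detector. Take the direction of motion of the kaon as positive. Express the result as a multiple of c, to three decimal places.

0.930c

With v = 0.739 and u' = 0.613 (in units of c),
u = (u' + v)/(1 + u'v/c²):
u = (0.613 + 0.739) / (1 + 0.613·0.739) = 1.3520/1.4530 = 0.9305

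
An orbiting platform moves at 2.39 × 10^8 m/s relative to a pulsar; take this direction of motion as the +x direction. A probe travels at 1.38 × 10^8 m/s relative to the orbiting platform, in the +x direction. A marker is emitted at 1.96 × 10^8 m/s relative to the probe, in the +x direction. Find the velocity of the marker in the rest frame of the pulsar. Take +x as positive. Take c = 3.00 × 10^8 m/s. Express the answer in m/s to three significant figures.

2.95 × 10^8 m/s

Apply u = (u' + v)/(1 + u'v/c²) successively, working outward toward the pulsar.
(Dividing each given speed by c = 3.00 × 10^8 m/s to work in units of c.)
Start: velocity of the orbiting platform relative to the pulsar = 0.7967c.
Compose with the probe (u' = 0.460 in the orbiting platform frame): u_1 = (0.460 + 0.797) / (1 + 0.460·0.797) = 1.2567/1.3665 = 0.9196.
Compose with the marker (u' = 0.653 in the probe frame): u_2 = (0.653 + 0.920) / (1 + 0.653·0.920) = 1.5730/1.6008 = 0.9826.
So u = 0.9826 × 3.00 × 10^8 m/s.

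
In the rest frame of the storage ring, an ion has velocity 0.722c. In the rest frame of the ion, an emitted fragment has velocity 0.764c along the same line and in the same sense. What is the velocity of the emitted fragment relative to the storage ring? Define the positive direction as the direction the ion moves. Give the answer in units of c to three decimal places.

0.958c

With v = 0.722 and u' = 0.764 (in units of c),
u = (u' + v)/(1 + u'v/c²):
u = (0.764 + 0.722) / (1 + 0.764·0.722) = 1.4860/1.5516 = 0.9577
(Galilean addition would give +1.486c, exceeding c.)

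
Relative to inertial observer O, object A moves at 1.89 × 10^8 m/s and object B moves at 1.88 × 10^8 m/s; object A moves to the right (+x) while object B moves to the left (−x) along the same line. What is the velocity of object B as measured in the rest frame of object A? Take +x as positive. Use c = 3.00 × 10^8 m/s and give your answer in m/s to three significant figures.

-2.70 × 10^8 m/s

β_A = 0.630, β_B = -0.627 (dividing each by c = 3.00 × 10^8 m/s).
Transform to A's frame with the inverse velocity-addition law: u' = (u − v)/(1 − uv/c²), taking u = β_B and v = β_A.
u' = (-0.627 − 0.630) / (1 − (0.630)(-0.627)) = -1.2567/1.3948 = -0.9010.
u' = -0.9010 × 3.00 × 10^8 m/s.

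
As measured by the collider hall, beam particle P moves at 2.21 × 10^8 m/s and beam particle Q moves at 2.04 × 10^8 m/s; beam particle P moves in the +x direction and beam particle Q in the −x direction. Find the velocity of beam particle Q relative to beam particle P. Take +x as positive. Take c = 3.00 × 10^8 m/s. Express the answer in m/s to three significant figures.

-2.83 × 10^8 m/s

β_A = 0.737, β_B = -0.680 (dividing each by c = 3.00 × 10^8 m/s).
Transform to A's frame with the inverse velocity-addition law: u' = (u − v)/(1 − uv/c²), taking u = β_B and v = β_A.
u' = (-0.680 − 0.737) / (1 − (0.737)(-0.680)) = -1.4167/1.5009 = -0.9439.
u' = -0.9439 × 3.00 × 10^8 m/s.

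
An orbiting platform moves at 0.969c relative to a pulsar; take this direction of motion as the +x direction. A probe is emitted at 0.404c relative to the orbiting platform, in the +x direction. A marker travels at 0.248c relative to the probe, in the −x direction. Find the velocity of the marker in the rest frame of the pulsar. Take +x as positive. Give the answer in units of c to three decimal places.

+0.978c

Apply u = (u' + v)/(1 + u'v/c²) successively, working outward toward the pulsar.
Start: velocity of the orbiting platform relative to the pulsar = 0.9690c.
Compose with the probe (u' = 0.404 in the orbiting platform frame): u_1 = (0.404 + 0.969) / (1 + 0.404·0.969) = 1.3730/1.3915 = 0.9867.
Compose with the marker (u' = -0.248 in the probe frame): u_2 = (-0.248 + 0.987) / (1 + (-0.248)·0.987) = 0.7387/0.7553 = 0.9781.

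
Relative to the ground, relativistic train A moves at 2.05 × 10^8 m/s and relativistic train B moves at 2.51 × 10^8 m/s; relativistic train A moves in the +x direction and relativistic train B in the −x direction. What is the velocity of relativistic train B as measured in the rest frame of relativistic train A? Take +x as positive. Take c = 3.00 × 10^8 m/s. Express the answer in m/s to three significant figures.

-2.90 × 10^8 m/s

β_A = 0.683, β_B = -0.837 (dividing each by c = 3.00 × 10^8 m/s).
Transform to A's frame with the inverse velocity-addition law: u' = (u − v)/(1 − uv/c²), taking u = β_B and v = β_A.
u' = (-0.837 − 0.683) / (1 − (0.683)(-0.837)) = -1.5200/1.5717 = -0.9671.
u' = -0.9671 × 3.00 × 10^8 m/s.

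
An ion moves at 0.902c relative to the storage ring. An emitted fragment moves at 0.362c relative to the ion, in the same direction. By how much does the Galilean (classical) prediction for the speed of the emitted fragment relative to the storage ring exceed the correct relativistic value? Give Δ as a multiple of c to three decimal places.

Galilean: u_cl = 0.362 + 0.902 = 1.2640.
Relativistic: u_rel = (0.362 + 0.902) / (1 + 0.362·0.902) = 1.2640/1.3265 = 0.9529.
Δ = 1.2640 − 0.9529 = 0.3111.
(The classical prediction exceeds c; the relativistic result does not.)

Δ = 0.311c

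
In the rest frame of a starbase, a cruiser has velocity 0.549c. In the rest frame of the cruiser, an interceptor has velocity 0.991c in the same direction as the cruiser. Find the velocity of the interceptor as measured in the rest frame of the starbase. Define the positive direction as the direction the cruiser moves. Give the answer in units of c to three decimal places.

0.997c

With v = 0.549 and u' = 0.991 (in units of c),
u = (u' + v)/(1 + u'v/c²):
u = (0.991 + 0.549) / (1 + 0.991·0.549) = 1.5400/1.5441 = 0.9974
(Galilean addition would give +1.540c, exceeding c.)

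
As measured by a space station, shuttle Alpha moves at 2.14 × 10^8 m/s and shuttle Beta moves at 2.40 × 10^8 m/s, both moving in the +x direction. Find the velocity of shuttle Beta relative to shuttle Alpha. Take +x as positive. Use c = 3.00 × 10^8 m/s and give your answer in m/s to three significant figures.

+6.06 × 10^7 m/s

β_A = 0.713, β_B = 0.800 (dividing each by c = 3.00 × 10^8 m/s).
Transform to A's frame with the inverse velocity-addition law: u' = (u − v)/(1 − uv/c²), taking u = β_B and v = β_A.
u' = (0.800 − 0.713) / (1 − (0.713)(0.800)) = 0.0867/0.4293 = 0.2019.
u' = 0.2019 × 3.00 × 10^8 m/s.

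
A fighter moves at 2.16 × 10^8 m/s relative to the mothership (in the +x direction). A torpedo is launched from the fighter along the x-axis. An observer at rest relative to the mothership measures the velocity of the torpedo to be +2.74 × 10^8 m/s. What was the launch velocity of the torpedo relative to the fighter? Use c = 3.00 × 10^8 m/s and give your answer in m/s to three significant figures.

v = 0.720c, u = 0.913c.
Invert the composition law: u' = (u − v)/(1 − uv/c²).
u' = (0.913 − 0.720) / (1 − (0.913)(0.720)) = 0.1933/0.3424 = 0.5646.
u' = 0.5646 × 3.00 × 10^8 m/s.

+1.69 × 10^8 m/s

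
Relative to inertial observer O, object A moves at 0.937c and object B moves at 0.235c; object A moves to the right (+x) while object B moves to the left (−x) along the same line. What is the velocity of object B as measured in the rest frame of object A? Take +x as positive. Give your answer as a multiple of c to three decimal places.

β_A = 0.937, β_B = -0.235.
Transform to A's frame with the inverse velocity-addition law: u' = (u − v)/(1 − uv/c²), taking u = β_B and v = β_A.
u' = (-0.235 − 0.937) / (1 − (0.937)(-0.235)) = -1.1720/1.2202 = -0.9605.

-0.961c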